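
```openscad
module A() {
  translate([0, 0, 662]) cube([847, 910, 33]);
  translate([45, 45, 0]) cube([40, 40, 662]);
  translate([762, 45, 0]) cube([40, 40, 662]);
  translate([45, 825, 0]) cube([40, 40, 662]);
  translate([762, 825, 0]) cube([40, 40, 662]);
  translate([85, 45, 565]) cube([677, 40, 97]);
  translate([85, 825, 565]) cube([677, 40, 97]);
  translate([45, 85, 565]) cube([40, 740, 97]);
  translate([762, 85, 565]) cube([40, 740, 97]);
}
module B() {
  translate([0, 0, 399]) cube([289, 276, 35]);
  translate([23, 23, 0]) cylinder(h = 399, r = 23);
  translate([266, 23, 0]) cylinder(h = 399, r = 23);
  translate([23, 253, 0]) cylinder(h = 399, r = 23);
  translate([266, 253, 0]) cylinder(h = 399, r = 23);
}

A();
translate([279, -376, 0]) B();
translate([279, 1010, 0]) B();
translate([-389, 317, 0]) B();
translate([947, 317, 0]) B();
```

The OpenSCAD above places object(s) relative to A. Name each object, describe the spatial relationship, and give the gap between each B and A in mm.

Each stool's nearest face is 100 mm from the table's bounding box.

A is a table. B is a stool. Four stools sit around the table at the −y, +y, −x, +x sides. The gap between each stool and the table is 100 mm.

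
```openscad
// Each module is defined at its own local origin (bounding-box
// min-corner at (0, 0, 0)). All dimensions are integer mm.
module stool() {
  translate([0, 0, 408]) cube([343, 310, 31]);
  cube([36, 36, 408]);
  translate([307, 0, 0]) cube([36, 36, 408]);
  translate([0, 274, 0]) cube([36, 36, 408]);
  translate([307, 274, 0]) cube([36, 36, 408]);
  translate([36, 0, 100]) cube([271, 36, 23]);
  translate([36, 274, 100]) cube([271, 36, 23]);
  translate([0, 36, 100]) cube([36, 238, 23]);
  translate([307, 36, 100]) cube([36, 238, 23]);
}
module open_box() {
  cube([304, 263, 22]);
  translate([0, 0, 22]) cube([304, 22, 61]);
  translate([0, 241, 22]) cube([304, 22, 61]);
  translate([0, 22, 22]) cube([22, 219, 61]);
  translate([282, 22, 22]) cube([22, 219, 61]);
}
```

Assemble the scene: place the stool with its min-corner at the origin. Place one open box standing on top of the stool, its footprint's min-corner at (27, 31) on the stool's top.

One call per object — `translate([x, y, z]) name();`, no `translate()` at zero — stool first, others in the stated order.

stool();
translate([27, 31, 439]) open_box();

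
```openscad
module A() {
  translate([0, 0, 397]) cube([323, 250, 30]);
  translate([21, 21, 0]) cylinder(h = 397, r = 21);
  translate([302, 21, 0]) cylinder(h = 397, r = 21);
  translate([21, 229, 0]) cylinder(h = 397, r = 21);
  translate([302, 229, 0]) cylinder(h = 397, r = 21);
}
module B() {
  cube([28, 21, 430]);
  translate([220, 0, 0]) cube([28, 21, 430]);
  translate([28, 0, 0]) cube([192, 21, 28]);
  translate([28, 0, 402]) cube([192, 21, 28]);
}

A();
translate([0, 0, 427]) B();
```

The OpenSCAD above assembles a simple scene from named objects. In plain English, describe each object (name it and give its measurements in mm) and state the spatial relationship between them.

A is a four-legged stool. The seat is a 323×250×30 mm slab whose top surface is at z = 427 mm; four round legs, each 42 mm in diameter, run from the floor (z = 0) to the underside of the seat, each leg's axis is inset half a diameter from the nearest pair of seat edges (so the leg's bounding box is flush with the corner).

B is a picture frame with a 192×374 mm rectangular opening (x by z) and a uniform 28 mm border on every side. Frame depth is 21 mm along y. It is built from two vertical stiles running the full outside height and two horizontal rails spanning the gap between the stiles.

The picture frame is on top of the stool.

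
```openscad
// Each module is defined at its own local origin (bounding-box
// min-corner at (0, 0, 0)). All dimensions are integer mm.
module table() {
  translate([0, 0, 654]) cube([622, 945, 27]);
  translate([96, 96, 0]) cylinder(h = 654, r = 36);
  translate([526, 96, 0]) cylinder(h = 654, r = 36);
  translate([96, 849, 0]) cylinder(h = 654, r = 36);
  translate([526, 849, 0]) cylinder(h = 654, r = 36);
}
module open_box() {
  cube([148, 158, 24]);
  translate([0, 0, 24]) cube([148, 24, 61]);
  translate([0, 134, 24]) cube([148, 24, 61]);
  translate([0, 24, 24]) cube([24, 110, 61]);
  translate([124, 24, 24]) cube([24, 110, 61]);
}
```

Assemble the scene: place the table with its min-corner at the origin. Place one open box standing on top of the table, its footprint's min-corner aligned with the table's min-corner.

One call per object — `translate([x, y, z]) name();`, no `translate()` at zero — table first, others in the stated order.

table();
translate([0, 0, 681]) open_box();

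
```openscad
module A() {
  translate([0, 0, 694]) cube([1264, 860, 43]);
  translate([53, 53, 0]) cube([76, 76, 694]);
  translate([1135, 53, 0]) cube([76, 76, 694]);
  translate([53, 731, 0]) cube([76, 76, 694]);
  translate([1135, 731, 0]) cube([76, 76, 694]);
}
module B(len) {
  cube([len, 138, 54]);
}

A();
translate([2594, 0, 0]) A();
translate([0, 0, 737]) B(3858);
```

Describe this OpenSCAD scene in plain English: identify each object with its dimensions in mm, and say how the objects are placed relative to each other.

A is a table with a 1264×860 mm rectangular top, 43 mm thick, top surface at z = 737 mm, supported by four 76×76 mm square legs, each inset 53 mm from the nearest pair of top edges, running from the floor.

B is a rectangular beam 3858 mm long (x), 138 mm deep (y), 54 mm thick (z).

The beam spans the tops of two tables placed 1330 mm apart, resting at z = 737 mm.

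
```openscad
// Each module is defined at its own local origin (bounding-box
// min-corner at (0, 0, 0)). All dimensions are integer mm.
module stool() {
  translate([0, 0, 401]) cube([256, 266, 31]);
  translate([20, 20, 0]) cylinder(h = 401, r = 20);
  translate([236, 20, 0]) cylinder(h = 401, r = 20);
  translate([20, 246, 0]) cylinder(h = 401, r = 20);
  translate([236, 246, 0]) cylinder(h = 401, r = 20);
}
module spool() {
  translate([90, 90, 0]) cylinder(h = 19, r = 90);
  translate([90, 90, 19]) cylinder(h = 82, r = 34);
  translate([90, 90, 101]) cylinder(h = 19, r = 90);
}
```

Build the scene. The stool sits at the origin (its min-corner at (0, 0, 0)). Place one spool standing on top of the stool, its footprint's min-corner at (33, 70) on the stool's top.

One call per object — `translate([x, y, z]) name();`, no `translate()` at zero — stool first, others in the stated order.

stool();
translate([33, 70, 432]) spool();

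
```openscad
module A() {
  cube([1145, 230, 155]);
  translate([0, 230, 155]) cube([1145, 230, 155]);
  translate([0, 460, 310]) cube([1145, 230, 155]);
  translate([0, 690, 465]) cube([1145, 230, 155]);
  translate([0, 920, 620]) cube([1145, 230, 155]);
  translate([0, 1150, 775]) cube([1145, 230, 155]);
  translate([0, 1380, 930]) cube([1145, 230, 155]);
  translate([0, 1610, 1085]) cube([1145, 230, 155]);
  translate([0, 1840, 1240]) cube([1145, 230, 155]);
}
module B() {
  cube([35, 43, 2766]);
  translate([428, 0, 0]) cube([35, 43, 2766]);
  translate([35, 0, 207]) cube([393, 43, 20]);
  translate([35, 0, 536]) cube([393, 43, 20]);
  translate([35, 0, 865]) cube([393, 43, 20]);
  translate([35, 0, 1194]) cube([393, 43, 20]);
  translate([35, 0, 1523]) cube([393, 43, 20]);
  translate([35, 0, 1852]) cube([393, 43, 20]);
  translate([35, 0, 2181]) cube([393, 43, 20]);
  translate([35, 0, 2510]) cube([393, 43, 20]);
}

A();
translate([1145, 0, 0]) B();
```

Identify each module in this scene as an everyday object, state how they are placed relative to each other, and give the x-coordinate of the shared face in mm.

The staircase's +x face and the ladder's −x face are both at x = 1145 mm.

A is a staircase. B is a ladder. The ladder is against the staircase's +x side, with their −y faces flush. The x-coordinate of the shared face is 1145 mm.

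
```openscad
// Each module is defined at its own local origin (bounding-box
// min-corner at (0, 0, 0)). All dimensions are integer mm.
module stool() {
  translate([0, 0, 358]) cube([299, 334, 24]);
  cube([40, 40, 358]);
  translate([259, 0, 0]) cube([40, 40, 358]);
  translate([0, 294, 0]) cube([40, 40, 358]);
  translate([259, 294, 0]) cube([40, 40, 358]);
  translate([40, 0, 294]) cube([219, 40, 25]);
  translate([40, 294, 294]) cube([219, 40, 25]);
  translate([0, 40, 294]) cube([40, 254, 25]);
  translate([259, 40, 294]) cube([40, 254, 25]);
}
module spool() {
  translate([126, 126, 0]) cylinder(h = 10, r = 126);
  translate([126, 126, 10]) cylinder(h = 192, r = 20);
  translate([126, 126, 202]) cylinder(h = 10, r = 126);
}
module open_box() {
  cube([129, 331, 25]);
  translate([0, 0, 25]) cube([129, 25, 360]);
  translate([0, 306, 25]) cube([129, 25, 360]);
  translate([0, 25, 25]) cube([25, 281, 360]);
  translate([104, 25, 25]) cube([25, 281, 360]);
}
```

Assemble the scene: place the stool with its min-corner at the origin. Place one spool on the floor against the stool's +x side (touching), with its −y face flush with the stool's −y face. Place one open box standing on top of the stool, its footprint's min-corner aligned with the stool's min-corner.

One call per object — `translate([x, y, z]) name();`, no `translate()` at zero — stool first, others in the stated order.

stool();
translate([299, 0, 0]) spool();
translate([0, 0, 382]) open_box();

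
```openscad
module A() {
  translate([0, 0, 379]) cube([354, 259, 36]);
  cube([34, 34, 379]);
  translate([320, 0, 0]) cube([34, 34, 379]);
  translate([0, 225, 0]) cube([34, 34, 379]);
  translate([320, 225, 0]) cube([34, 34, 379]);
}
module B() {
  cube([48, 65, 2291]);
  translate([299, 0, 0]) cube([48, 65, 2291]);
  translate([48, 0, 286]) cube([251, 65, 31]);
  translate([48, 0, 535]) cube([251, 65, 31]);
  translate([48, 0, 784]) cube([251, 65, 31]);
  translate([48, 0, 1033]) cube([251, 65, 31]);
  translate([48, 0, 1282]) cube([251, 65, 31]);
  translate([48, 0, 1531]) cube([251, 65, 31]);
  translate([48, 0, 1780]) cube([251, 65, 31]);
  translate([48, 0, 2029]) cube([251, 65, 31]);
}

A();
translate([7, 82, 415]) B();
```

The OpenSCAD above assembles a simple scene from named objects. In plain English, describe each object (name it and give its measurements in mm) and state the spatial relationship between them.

A is a simple wooden stool: a rectangular seat 354 mm (x) by 259 mm (y), 36 mm thick, top face at z = 415 mm, on four square legs, each 34×34 mm in cross-section. The legs rest on z = 0, each flush with a corner of the seat.

B is a wooden ladder with two side rails of 48×65 mm section and 2291 mm height, set 347 mm apart overall. Between them run 8 rectangular rungs (65 mm deep, 31 mm thick), front faces flush with the rails' −y face. The bottom of the first rung is 286 mm above the floor and each subsequent rung is 249 mm higher than the one below.

The ladder is on top of the stool.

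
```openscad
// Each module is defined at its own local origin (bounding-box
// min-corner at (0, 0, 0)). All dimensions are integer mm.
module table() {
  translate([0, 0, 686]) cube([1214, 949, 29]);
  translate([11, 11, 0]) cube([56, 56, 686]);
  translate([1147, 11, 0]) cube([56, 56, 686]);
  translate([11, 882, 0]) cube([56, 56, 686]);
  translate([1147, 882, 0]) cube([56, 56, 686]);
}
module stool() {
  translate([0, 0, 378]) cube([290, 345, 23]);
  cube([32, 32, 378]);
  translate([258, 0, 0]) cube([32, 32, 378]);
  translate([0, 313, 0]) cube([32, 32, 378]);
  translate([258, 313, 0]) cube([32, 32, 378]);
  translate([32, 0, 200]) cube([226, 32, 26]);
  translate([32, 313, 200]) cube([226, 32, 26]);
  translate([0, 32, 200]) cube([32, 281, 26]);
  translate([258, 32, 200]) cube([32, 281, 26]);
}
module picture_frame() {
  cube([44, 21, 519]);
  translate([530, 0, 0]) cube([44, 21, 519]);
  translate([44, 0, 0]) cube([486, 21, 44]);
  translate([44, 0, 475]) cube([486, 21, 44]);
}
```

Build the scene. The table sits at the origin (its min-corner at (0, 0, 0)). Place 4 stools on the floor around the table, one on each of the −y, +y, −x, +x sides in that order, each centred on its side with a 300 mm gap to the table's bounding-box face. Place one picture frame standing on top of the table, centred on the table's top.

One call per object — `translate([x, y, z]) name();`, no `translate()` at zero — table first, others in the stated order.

table();
translate([462, -645, 0]) stool();
translate([462, 1249, 0]) stool();
translate([-590, 302, 0]) stool();
translate([1514, 302, 0]) stool();
translate([320, 464, 715]) picture_frame();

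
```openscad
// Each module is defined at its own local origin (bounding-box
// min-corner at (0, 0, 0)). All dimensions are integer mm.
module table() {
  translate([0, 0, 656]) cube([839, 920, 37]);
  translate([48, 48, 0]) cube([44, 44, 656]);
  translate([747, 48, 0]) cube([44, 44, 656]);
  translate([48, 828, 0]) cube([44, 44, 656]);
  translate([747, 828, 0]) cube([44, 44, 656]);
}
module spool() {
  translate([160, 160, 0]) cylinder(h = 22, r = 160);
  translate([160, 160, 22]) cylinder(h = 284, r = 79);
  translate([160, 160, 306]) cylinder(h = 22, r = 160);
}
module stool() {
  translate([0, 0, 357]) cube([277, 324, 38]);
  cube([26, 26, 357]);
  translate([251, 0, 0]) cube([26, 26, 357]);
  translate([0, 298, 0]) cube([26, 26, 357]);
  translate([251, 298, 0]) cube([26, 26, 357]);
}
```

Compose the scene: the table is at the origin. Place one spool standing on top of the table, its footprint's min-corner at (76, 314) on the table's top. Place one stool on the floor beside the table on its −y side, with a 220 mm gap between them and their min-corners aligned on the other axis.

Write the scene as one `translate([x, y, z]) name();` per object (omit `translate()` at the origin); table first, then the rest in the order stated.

table();
translate([76, 314, 693]) spool();
translate([0, -544, 0]) stool();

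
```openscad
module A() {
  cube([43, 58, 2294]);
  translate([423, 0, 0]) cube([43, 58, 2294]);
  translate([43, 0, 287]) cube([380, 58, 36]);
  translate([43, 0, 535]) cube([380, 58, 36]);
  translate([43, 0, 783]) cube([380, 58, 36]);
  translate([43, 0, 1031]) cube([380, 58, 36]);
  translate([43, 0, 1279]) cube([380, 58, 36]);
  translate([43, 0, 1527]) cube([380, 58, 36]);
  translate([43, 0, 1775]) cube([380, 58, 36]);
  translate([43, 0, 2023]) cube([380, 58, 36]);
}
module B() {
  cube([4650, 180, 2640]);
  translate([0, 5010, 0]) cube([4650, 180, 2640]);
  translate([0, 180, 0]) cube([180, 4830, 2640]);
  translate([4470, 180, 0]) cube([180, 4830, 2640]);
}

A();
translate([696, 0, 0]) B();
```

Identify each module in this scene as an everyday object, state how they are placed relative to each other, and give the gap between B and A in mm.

A is a ladder. B is a house frame. The house frame is on the floor beside the ladder on its +x side. The gap between the house frame and the ladder is 230 mm.

The house frame's nearest face is 230 mm from the ladder's +x face.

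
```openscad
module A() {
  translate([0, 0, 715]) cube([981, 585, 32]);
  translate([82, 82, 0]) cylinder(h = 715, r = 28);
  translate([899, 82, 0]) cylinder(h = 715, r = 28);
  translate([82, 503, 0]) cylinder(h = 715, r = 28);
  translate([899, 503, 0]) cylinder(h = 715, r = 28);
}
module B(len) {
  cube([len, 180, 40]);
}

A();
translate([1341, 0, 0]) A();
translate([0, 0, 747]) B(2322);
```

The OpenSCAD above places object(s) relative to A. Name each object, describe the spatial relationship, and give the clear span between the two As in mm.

A is a table. B is a beam. A beam spans the tops of two tables. The clear span between the two tables is 360 mm.

Second table starts at x = 1341; first ends at x = 981; clear span = 1341 − 981 = 360 mm.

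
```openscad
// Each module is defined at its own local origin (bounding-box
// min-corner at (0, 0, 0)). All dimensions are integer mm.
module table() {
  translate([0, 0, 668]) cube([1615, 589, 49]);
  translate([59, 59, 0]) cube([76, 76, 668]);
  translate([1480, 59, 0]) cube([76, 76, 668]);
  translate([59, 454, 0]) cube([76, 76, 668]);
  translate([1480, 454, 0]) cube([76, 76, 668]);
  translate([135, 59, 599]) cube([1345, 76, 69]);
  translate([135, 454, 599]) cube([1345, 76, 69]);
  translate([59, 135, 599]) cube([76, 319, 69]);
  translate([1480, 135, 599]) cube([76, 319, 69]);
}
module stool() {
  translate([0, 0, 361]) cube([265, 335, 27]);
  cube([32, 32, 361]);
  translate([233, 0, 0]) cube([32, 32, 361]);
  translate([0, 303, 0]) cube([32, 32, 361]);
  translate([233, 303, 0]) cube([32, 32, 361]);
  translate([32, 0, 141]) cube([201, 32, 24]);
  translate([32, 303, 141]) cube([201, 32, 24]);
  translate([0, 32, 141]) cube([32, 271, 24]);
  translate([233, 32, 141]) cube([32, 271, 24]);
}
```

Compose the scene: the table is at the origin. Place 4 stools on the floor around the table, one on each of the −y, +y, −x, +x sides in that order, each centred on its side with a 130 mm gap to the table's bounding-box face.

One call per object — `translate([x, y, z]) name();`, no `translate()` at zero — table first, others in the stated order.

table();
translate([675, -465, 0]) stool();
translate([675, 719, 0]) stool();
translate([-395, 127, 0]) stool();
translate([1745, 127, 0]) stool();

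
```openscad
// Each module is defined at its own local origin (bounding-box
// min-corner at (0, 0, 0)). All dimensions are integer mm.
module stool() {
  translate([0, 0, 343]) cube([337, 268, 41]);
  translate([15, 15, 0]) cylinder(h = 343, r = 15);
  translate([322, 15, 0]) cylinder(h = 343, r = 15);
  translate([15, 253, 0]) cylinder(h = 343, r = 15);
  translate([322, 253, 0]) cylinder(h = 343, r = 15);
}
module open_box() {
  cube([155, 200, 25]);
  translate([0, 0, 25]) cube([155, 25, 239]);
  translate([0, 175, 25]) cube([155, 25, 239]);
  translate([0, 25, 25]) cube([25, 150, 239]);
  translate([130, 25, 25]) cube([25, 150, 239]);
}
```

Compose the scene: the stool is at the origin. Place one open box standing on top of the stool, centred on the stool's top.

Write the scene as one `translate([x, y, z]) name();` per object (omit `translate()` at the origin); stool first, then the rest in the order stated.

stool();
translate([91, 34, 384]) open_box();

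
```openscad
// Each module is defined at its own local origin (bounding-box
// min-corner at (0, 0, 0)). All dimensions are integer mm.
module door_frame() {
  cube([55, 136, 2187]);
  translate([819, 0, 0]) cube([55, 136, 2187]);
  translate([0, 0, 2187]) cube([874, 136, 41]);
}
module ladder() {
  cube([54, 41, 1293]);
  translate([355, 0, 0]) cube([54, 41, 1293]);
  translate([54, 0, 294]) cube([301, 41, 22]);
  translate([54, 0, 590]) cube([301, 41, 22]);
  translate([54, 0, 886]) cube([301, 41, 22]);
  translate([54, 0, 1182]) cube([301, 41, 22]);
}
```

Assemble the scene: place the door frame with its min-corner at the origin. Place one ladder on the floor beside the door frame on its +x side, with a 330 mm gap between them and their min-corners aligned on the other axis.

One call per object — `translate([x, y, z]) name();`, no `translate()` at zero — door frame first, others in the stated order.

door_frame();
translate([1204, 0, 0]) ladder();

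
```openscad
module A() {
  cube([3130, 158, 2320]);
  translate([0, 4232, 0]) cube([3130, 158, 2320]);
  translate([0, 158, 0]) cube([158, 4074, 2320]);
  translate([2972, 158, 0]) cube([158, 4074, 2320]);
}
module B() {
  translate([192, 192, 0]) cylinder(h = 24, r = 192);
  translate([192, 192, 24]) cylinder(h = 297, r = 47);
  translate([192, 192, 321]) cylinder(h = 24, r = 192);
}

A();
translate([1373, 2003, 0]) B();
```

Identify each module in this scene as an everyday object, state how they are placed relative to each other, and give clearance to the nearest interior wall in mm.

Clearances: x = 1215, y = 1845; minimum 1215 mm.

A is a house frame. B is a spool. The spool sits inside the house frame, centred. The clearance to the nearest interior wall is 1215 mm.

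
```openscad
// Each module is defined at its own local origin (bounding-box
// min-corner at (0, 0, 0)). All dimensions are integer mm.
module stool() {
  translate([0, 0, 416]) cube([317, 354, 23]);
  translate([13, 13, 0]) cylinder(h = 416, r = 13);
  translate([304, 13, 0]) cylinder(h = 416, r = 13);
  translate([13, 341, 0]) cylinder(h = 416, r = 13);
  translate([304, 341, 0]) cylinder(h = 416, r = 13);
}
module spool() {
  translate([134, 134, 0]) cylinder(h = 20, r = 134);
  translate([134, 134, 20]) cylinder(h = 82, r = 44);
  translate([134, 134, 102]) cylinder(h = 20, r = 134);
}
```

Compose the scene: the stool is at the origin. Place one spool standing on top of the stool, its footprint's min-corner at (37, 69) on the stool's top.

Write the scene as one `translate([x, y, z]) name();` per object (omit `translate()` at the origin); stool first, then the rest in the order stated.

stool();
translate([37, 69, 439]) spool();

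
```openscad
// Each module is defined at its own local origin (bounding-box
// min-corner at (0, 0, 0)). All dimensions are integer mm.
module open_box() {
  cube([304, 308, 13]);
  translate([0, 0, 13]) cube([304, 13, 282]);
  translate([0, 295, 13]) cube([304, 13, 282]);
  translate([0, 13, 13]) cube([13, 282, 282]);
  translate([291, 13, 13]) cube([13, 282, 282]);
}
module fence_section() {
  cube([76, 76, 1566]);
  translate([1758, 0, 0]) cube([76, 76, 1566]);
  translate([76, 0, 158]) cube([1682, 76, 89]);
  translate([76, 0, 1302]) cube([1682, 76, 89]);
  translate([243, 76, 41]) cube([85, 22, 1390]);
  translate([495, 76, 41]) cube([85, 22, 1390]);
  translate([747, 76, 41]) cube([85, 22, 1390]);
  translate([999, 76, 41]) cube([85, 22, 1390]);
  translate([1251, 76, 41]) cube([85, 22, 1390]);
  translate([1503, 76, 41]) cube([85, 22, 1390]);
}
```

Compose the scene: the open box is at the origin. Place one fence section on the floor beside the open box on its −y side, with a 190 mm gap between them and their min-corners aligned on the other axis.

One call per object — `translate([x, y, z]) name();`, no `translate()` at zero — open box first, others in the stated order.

open_box();
translate([0, -288, 0]) fence_section();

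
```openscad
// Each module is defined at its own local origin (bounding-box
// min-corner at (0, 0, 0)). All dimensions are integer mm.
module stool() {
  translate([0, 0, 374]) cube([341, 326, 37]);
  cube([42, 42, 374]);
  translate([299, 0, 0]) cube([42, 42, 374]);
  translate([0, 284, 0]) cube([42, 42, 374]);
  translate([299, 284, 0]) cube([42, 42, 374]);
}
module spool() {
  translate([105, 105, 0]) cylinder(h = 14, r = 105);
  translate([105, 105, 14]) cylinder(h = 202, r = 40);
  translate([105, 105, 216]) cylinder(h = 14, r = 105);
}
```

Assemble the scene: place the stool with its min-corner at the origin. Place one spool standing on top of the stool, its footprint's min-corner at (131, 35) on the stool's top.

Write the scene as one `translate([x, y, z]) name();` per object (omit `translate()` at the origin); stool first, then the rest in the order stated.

stool();
translate([131, 35, 411]) spool();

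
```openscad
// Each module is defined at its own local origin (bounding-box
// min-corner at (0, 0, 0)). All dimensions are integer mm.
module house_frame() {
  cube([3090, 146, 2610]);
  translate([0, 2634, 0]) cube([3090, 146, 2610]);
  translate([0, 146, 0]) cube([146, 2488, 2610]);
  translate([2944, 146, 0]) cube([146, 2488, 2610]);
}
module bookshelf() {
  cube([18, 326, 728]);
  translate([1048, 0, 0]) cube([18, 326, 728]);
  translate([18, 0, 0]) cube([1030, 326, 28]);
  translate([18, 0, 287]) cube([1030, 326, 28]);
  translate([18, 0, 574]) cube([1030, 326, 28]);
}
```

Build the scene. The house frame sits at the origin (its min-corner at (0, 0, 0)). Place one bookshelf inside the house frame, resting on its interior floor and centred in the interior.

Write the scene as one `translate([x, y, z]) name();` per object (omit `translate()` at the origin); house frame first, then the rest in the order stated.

house_frame();
translate([1012, 1227, 0]) bookshelf();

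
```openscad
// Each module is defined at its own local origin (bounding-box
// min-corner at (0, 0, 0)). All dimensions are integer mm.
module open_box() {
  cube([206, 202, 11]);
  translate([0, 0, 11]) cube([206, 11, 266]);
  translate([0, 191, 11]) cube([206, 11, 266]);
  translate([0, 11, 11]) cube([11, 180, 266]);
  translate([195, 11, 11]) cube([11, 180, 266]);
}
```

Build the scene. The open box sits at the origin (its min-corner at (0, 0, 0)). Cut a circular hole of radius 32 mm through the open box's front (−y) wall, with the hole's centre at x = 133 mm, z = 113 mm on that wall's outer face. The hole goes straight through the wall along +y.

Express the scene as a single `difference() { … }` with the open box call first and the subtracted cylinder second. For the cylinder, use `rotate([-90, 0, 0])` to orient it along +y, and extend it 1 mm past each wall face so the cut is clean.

difference() {
  open_box();
  translate([133, -1, 113]) rotate([-90, 0, 0]) cylinder(h = 13, r = 32);
}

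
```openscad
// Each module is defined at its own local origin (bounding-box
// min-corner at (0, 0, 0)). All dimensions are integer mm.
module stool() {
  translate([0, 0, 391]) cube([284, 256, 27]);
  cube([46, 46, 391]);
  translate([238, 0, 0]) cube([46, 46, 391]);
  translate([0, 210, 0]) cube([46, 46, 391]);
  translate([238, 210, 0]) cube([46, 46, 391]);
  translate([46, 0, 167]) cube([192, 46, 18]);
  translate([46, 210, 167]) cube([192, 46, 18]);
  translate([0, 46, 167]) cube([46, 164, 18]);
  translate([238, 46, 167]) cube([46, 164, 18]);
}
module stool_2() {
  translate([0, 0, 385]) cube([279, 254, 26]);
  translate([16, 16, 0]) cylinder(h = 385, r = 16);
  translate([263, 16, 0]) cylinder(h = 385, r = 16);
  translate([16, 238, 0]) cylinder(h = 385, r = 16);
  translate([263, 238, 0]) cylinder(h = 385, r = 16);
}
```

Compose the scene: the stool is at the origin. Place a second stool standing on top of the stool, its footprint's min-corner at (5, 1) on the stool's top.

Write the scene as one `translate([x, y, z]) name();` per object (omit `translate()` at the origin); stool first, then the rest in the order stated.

stool();
translate([5, 1, 418]) stool_2();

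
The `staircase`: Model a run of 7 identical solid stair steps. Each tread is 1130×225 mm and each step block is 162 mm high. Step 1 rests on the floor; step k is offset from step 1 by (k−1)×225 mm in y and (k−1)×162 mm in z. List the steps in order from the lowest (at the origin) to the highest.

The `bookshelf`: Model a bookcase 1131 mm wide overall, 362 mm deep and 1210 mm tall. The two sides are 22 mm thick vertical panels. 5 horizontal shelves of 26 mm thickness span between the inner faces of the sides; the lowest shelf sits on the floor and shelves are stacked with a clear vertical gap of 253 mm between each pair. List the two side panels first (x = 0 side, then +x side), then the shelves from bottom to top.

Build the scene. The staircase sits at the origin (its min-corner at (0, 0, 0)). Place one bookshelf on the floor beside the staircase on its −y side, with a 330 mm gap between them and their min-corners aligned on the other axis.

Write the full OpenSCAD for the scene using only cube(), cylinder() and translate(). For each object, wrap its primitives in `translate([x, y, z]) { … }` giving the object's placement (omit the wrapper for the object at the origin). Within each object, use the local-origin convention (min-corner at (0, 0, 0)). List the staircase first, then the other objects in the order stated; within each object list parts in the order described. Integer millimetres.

cube([1130, 225, 162]);
translate([0, 225, 162]) cube([1130, 225, 162]);
translate([0, 450, 324]) cube([1130, 225, 162]);
translate([0, 675, 486]) cube([1130, 225, 162]);
translate([0, 900, 648]) cube([1130, 225, 162]);
translate([0, 1125, 810]) cube([1130, 225, 162]);
translate([0, 1350, 972]) cube([1130, 225, 162]);
translate([0, -692, 0]) {
  cube([22, 362, 1210]);
  translate([1109, 0, 0]) cube([22, 362, 1210]);
  translate([22, 0, 0]) cube([1087, 362, 26]);
  translate([22, 0, 279]) cube([1087, 362, 26]);
  translate([22, 0, 558]) cube([1087, 362, 26]);
  translate([22, 0, 837]) cube([1087, 362, 26]);
  translate([22, 0, 1116]) cube([1087, 362, 26]);
}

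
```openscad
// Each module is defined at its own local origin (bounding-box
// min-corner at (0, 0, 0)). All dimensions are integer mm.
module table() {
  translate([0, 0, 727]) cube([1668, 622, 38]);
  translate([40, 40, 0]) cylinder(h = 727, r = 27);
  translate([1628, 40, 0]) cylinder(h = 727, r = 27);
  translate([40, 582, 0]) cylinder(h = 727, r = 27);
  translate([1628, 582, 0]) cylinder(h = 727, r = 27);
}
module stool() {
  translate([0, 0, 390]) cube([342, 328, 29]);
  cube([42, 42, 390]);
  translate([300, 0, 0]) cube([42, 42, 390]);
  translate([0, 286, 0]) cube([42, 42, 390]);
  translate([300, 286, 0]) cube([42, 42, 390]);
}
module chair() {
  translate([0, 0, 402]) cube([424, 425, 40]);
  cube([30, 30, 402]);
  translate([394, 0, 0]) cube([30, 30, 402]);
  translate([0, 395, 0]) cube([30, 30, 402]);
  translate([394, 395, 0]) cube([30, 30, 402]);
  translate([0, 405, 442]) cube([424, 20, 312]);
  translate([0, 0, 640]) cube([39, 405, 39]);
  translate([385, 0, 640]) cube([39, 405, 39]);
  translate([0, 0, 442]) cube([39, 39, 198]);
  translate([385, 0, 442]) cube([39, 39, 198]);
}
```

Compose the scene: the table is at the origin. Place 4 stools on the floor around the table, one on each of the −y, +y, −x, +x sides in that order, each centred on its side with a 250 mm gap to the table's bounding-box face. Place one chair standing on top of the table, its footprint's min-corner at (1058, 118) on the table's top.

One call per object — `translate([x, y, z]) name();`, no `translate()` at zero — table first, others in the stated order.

table();
translate([663, -578, 0]) stool();
translate([663, 872, 0]) stool();
translate([-592, 147, 0]) stool();
translate([1918, 147, 0]) stool();
translate([1058, 118, 765]) chair();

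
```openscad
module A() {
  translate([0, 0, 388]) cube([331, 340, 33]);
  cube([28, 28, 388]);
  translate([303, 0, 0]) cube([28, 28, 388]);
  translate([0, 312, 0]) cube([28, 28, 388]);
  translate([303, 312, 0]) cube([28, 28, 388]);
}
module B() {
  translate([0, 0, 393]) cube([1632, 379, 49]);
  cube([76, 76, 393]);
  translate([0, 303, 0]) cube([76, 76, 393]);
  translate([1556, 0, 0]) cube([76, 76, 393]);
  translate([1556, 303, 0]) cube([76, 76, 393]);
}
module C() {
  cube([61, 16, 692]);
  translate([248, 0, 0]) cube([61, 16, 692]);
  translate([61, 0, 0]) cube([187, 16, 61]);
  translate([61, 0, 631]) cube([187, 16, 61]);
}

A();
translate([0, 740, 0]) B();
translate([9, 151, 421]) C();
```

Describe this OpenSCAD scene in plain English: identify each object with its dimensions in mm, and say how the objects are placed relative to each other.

A is a four-legged stool. The seat is a 331×340×33 mm slab whose top surface is at z = 421 mm; four square legs, each 28×28 mm in cross-section, run from the floor (z = 0) to the underside of the seat, each flush with a corner of the seat.

B is a long wooden bench with a 1632 mm (x) × 379 mm (y) seat, 49 mm thick, its top surface 442 mm above the floor. Four 76 mm square legs at the seat corners, flush with the edges, run from z = 0 to the seat underside.

C is a picture frame with a 187×570 mm rectangular opening (x by z) and a uniform 61 mm border on every side. Frame depth is 16 mm along y. It is built from two vertical stiles running the full outside height and two horizontal rails spanning the gap between the stiles.

The bench is on the floor beside the stool on its +y side. The picture frame is on top of the stool.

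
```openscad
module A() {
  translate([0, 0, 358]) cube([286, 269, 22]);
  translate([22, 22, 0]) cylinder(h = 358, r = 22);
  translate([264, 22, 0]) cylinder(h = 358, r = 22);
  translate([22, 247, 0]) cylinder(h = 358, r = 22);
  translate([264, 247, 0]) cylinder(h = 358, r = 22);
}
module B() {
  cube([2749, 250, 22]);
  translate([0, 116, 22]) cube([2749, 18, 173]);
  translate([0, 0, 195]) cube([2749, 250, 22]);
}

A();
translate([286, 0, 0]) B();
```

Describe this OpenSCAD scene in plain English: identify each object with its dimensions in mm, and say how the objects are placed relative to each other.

A is a four-legged stool. The seat is a 286×269×22 mm slab whose top surface is at z = 380 mm; four round legs, each 44 mm in diameter, run from the floor (z = 0) to the underside of the seat, each leg's axis is inset half a diameter from the nearest pair of seat edges (so the leg's bounding box is flush with the corner).

B is an I-beam lying along x, 2749 mm long. Overall section height 217 mm. Two flanges 250 mm wide (y) and 22 mm thick, one on the floor and one at the top; a web 18 mm thick runs between them, centred on the flange width.

The I-beam is against the stool's +x side, with their −y faces flush.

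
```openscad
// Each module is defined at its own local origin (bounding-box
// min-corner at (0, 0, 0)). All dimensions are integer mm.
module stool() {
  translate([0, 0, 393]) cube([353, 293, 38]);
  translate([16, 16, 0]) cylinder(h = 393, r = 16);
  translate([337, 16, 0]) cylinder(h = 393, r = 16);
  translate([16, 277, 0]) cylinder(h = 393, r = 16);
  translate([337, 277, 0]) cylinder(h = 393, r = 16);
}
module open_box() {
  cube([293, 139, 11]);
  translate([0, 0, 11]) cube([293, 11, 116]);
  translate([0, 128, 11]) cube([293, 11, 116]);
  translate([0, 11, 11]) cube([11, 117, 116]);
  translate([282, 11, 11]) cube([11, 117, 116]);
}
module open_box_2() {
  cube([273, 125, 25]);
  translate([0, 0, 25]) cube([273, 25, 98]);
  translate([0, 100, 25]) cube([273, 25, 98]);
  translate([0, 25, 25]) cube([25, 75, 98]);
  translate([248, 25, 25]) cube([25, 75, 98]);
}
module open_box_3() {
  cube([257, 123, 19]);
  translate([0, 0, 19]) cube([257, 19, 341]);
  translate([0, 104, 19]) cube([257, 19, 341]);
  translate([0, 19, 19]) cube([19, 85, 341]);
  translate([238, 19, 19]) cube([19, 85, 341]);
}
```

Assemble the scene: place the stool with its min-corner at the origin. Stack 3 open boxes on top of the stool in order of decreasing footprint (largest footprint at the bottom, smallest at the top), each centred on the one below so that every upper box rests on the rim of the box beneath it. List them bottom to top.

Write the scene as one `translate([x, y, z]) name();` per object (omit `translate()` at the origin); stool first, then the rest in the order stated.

stool();
translate([30, 77, 431]) open_box();
translate([40, 84, 558]) open_box_2();
translate([48, 85, 681]) open_box_3();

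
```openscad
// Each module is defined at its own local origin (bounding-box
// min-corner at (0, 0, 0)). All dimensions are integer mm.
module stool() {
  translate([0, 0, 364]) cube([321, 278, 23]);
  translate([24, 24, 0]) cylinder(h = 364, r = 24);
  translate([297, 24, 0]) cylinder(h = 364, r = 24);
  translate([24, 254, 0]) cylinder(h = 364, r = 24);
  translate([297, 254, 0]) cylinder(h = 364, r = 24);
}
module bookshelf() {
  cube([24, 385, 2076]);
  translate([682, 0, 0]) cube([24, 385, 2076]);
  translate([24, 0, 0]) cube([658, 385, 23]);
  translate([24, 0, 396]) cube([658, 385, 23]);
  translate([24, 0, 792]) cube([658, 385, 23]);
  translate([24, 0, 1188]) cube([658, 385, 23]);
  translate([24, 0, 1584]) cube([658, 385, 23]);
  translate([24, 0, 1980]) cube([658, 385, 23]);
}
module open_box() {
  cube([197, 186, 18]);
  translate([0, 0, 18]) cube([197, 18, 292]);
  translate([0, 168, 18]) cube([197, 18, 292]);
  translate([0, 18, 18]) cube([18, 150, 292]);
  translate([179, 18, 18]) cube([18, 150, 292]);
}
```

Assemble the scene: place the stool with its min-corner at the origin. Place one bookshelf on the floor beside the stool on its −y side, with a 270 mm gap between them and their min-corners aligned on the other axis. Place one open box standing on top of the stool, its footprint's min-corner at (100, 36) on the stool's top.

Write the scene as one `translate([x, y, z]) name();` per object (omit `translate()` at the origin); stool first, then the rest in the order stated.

stool();
translate([0, -655, 0]) bookshelf();
translate([100, 36, 387]) open_box();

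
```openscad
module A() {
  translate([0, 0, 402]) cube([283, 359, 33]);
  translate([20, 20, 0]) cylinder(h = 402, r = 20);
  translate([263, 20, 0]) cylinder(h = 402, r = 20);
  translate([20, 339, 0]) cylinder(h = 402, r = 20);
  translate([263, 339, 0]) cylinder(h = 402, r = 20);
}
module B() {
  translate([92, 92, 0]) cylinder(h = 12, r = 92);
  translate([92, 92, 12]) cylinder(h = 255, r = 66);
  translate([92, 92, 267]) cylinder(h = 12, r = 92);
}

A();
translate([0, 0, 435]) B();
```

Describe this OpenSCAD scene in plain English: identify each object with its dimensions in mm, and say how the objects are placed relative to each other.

A is a simple wooden stool: a rectangular seat 283 mm (x) by 359 mm (y), 33 mm thick, top face at z = 435 mm, on four round legs, each 40 mm in diameter. The legs rest on z = 0, each leg's axis is inset half a diameter from the nearest pair of seat edges (so the leg's bounding box is flush with the corner).

B is a spool: two coaxial disc flanges of radius 92 mm and thickness 12 mm, joined by a core cylinder of radius 66 mm and height 255 mm. The lower flange rests on z = 0 and the three cylinders share a vertical axis.

The spool is on top of the stool.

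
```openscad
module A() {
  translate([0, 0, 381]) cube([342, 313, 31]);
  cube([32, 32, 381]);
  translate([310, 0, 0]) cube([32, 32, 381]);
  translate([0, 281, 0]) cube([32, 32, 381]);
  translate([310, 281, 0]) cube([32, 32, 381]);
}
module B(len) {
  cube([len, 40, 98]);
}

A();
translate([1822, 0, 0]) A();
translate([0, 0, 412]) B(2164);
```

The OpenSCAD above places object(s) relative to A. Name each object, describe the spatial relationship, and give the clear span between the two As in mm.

A is a stool. B is a beam. A beam spans the tops of two stools. The clear span between the two stools is 1480 mm.

Second stool starts at x = 1822; first ends at x = 342; clear span = 1822 − 342 = 1480 mm.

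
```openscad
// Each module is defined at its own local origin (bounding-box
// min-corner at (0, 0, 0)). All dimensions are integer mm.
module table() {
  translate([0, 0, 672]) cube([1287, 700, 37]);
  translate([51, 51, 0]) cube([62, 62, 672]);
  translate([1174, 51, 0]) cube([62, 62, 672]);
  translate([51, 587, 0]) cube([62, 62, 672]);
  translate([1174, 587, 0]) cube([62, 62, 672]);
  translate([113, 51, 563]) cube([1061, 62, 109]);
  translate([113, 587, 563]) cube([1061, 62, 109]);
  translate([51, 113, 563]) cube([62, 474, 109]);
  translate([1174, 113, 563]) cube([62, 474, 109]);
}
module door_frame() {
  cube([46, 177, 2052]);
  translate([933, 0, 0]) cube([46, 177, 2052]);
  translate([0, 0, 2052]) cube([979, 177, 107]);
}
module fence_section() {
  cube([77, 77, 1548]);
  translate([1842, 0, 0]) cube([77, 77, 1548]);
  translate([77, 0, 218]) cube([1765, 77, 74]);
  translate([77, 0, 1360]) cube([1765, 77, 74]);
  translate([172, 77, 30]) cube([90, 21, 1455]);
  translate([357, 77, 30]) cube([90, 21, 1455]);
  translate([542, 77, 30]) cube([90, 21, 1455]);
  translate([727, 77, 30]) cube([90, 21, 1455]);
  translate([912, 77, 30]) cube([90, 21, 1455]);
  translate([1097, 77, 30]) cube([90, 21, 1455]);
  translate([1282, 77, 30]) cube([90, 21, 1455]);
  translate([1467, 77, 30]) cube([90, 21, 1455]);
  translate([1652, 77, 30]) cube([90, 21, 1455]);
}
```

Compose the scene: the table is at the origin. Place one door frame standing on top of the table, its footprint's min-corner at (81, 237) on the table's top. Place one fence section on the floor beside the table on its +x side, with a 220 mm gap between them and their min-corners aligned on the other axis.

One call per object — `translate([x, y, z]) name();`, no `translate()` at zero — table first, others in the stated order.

table();
translate([81, 237, 709]) door_frame();
translate([1507, 0, 0]) fence_section();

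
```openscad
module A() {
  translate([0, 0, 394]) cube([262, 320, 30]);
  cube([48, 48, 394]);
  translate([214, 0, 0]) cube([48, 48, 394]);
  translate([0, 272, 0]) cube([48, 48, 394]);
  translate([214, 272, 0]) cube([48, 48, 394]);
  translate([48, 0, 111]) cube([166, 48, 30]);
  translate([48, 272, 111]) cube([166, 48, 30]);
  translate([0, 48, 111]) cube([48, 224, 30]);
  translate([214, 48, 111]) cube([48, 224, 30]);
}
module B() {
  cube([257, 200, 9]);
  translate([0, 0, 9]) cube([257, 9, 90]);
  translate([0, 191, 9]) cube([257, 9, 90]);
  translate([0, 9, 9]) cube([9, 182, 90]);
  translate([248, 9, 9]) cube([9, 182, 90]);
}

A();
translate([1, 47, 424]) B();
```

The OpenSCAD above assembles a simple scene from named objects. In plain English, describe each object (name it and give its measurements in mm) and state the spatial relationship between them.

A is a four-legged stool. The seat is 262×320 mm, 30 mm thick, top at z = 424 mm. It stands on four square legs, each 48×48 mm in cross-section, from z = 0 to the seat underside, each flush with a corner of the seat. Four stretchers, 48 mm wide and 30 mm tall, connect adjacent legs with their undersides at z = 111 mm, each running between the inner faces of the legs it joins and aligned with the legs' outer faces on the other axis.

B is an open storage box with external size 257×200×99 mm and wall thickness 9 mm (the base is also 9 mm thick). The base covers the whole footprint; the four walls stand on the base, with the y-facing walls full-width and the x-facing walls fitting between their inner faces.

The open box is on top of the stool.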